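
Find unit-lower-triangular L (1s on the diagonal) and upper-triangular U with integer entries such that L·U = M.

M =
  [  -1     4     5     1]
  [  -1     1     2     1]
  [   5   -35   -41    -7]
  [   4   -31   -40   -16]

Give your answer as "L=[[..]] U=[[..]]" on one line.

  row1 -= 1·row0 → [0,-3,-3,0]
  row2 -= -5·row0 → [0,-15,-16,-2]
  row3 -= -4·row0 → [0,-15,-20,-12]
  row2 -= 5·row1 → [0,0,-1,-2]
  row3 -= 5·row1 → [0,0,-5,-12]
  row3 -= 5·row2 → [0,0,0,-2]

L=[[1,0,0,0],[1,1,0,0],[-5,5,1,0],[-4,5,5,1]] U=[[-1,4,5,1],[0,-3,-3,0],[0,0,-1,-2],[0,0,0,-2]]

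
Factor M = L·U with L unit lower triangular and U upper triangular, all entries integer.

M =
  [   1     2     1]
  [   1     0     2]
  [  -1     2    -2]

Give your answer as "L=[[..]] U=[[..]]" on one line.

  R1 -= 1·R0 → [0,-2,1]
  R2 -= -1·R0 → [0,4,-1]
  R2 -= -2·R1 → [0,0,1]

L=[[1,0,0],[1,1,0],[-1,-2,1]] U=[[1,2,1],[0,-2,1],[0,0,1]]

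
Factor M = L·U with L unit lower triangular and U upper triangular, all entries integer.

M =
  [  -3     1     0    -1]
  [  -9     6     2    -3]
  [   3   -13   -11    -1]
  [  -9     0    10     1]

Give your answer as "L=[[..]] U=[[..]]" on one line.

L=[[1,0,0,0],[3,1,0,0],[-1,-4,1,0],[3,-1,-4,1]] U=[[-3,1,0,-1],[0,3,2,0],[0,0,-3,-2],[0,0,0,-4]]

  r1 -= 3·r0 → [0,3,2,0]
  r2 -= -1·r0 → [0,-12,-11,-2]
  r3 -= 3·r0 → [0,-3,10,4]
  r2 -= -4·r1 → [0,0,-3,-2]
  r3 -= -1·r1 → [0,0,12,4]
  r3 -= -4·r2 → [0,0,0,-4]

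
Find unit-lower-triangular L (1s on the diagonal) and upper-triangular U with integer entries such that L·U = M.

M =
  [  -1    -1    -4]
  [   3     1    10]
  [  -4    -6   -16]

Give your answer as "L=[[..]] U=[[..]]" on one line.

L=[[1,0,0],[-3,1,0],[4,1,1]] U=[[-1,-1,-4],[0,-2,-2],[0,0,2]]

  row1 -= -3·row0 → [0,-2,-2]
  row2 -= 4·row0 → [0,-2,0]
  row2 -= 1·row1 → [0,0,2]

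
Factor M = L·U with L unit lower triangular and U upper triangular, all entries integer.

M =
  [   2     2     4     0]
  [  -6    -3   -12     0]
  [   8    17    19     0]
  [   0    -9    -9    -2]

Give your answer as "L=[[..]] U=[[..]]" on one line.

  R1 -= -3·R0 → [0,3,0,0]
  R2 -= 4·R0 → [0,9,3,0]
  R3 -= 0·R0 → [0,-9,-9,-2]
  R2 -= 3·R1 → [0,0,3,0]
  R3 -= -3·R1 → [0,0,-9,-2]
  R3 -= -3·R2 → [0,0,0,-2]

L=[[1,0,0,0],[-3,1,0,0],[4,3,1,0],[0,-3,-3,1]] U=[[2,2,4,0],[0,3,0,0],[0,0,3,0],[0,0,0,-2]]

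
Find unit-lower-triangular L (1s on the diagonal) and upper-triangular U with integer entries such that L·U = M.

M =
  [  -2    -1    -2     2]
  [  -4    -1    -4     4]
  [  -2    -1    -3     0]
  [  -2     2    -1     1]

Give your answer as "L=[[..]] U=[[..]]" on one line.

  row1 -= 2·row0 → [0,1,0,0]
  row2 -= 1·row0 → [0,0,-1,-2]
  row3 -= 1·row0 → [0,3,1,-1]
  row2 -= 0·row1 → [0,0,-1,-2]
  row3 -= 3·row1 → [0,0,1,-1]
  row3 -= -1·row2 → [0,0,0,-3]

L=[[1,0,0,0],[2,1,0,0],[1,0,1,0],[1,3,-1,1]] U=[[-2,-1,-2,2],[0,1,0,0],[0,0,-1,-2],[0,0,0,-3]]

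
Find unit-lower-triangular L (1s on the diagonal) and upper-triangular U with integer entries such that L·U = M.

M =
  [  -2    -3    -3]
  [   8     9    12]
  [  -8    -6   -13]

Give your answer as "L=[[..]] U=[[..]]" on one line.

L=[[1,0,0],[-4,1,0],[4,-2,1]] U=[[-2,-3,-3],[0,-3,0],[0,0,-1]]

  R1 -= -4·R0 → [0,-3,0]
  R2 -= 4·R0 → [0,6,-1]
  R2 -= -2·R1 → [0,0,-1]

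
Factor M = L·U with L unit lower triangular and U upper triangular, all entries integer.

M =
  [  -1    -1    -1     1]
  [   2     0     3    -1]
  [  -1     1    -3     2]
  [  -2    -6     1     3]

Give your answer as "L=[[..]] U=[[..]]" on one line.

L=[[1,0,0,0],[-2,1,0,0],[1,-1,1,0],[2,2,-1,1]] U=[[-1,-1,-1,1],[0,-2,1,1],[0,0,-1,2],[0,0,0,1]]

  R1 -= -2·R0 → [0,-2,1,1]
  R2 -= 1·R0 → [0,2,-2,1]
  R3 -= 2·R0 → [0,-4,3,1]
  R2 -= -1·R1 → [0,0,-1,2]
  R3 -= 2·R1 → [0,0,1,-1]
  R3 -= -1·R2 → [0,0,0,1]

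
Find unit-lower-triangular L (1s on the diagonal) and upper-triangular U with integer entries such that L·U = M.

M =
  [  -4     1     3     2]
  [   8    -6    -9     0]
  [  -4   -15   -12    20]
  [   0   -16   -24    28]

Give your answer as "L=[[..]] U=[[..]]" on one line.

L=[[1,0,0,0],[-2,1,0,0],[1,4,1,0],[0,4,4,1]] U=[[-4,1,3,2],[0,-4,-3,4],[0,0,-3,2],[0,0,0,4]]

  r1 -= -2·r0 → [0,-4,-3,4]
  r2 -= 1·r0 → [0,-16,-15,18]
  r3 -= 0·r0 → [0,-16,-24,28]
  r2 -= 4·r1 → [0,0,-3,2]
  r3 -= 4·r1 → [0,0,-12,12]
  r3 -= 4·r2 → [0,0,0,4]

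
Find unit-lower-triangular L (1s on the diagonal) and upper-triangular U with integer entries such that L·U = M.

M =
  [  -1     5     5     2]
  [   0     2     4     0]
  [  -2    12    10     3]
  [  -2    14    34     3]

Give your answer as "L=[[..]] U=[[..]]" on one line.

  R1 -= 0·R0 → [0,2,4,0]
  R2 -= 2·R0 → [0,2,0,-1]
  R3 -= 2·R0 → [0,4,24,-1]
  R2 -= 1·R1 → [0,0,-4,-1]
  R3 -= 2·R1 → [0,0,16,-1]
  R3 -= -4·R2 → [0,0,0,-5]

L=[[1,0,0,0],[0,1,0,0],[2,1,1,0],[2,2,-4,1]] U=[[-1,5,5,2],[0,2,4,0],[0,0,-4,-1],[0,0,0,-5]]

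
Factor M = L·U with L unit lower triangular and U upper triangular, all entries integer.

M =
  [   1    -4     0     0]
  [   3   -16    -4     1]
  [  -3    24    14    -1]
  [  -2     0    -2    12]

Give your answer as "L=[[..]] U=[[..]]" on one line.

  r1 -= 3·r0 → [0,-4,-4,1]
  r2 -= -3·r0 → [0,12,14,-1]
  r3 -= -2·r0 → [0,-8,-2,12]
  r2 -= -3·r1 → [0,0,2,2]
  r3 -= 2·r1 → [0,0,6,10]
  r3 -= 3·r2 → [0,0,0,4]

L=[[1,0,0,0],[3,1,0,0],[-3,-3,1,0],[-2,2,3,1]] U=[[1,-4,0,0],[0,-4,-4,1],[0,0,2,2],[0,0,0,4]]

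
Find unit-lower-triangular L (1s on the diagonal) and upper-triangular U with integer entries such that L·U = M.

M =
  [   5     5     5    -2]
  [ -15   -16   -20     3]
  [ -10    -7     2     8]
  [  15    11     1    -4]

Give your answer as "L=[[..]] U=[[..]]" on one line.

L=[[1,0,0,0],[-3,1,0,0],[-2,-3,1,0],[3,4,-2,1]] U=[[5,5,5,-2],[0,-1,-5,-3],[0,0,-3,-5],[0,0,0,4]]

  r1 -= -3·r0 → [0,-1,-5,-3]
  r2 -= -2·r0 → [0,3,12,4]
  r3 -= 3·r0 → [0,-4,-14,2]
  r2 -= -3·r1 → [0,0,-3,-5]
  r3 -= 4·r1 → [0,0,6,14]
  r3 -= -2·r2 → [0,0,0,4]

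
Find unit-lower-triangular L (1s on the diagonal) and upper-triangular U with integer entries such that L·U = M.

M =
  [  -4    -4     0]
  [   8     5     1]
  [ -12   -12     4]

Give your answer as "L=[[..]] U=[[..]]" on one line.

  r1 -= -2·r0 → [0,-3,1]
  r2 -= 3·r0 → [0,0,4]
  r2 -= 0·r1 → [0,0,4]

L=[[1,0,0],[-2,1,0],[3,0,1]] U=[[-4,-4,0],[0,-3,1],[0,0,4]]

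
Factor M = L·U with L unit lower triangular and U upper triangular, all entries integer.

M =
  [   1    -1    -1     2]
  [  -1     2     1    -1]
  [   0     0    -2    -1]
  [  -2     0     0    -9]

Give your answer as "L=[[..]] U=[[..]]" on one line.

L=[[1,0,0,0],[-1,1,0,0],[0,0,1,0],[-2,-2,1,1]] U=[[1,-1,-1,2],[0,1,0,1],[0,0,-2,-1],[0,0,0,-2]]

  r1 -= -1·r0 → [0,1,0,1]
  r2 -= 0·r0 → [0,0,-2,-1]
  r3 -= -2·r0 → [0,-2,-2,-5]
  r2 -= 0·r1 → [0,0,-2,-1]
  r3 -= -2·r1 → [0,0,-2,-3]
  r3 -= 1·r2 → [0,0,0,-2]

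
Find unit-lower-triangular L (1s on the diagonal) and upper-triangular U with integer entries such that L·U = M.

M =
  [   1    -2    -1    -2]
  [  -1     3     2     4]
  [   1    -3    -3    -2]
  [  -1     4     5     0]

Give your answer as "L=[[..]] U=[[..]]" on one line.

L=[[1,0,0,0],[-1,1,0,0],[1,-1,1,0],[-1,2,-2,1]] U=[[1,-2,-1,-2],[0,1,1,2],[0,0,-1,2],[0,0,0,-2]]

  row1 -= -1·row0 → [0,1,1,2]
  row2 -= 1·row0 → [0,-1,-2,0]
  row3 -= -1·row0 → [0,2,4,-2]
  row2 -= -1·row1 → [0,0,-1,2]
  row3 -= 2·row1 → [0,0,2,-6]
  row3 -= -2·row2 → [0,0,0,-2]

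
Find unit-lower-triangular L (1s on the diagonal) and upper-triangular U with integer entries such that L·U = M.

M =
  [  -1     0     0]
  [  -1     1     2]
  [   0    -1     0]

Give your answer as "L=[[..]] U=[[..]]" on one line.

  R1 -= 1·R0 → [0,1,2]
  R2 -= 0·R0 → [0,-1,0]
  R2 -= -1·R1 → [0,0,2]

L=[[1,0,0],[1,1,0],[0,-1,1]] U=[[-1,0,0],[0,1,2],[0,0,2]]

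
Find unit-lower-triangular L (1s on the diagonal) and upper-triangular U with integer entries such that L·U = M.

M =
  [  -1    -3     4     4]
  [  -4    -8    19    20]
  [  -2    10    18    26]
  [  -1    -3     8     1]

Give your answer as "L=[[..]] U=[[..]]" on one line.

L=[[1,0,0,0],[4,1,0,0],[2,4,1,0],[1,0,-2,1]] U=[[-1,-3,4,4],[0,4,3,4],[0,0,-2,2],[0,0,0,1]]

  row1 -= 4·row0 → [0,4,3,4]
  row2 -= 2·row0 → [0,16,10,18]
  row3 -= 1·row0 → [0,0,4,-3]
  row2 -= 4·row1 → [0,0,-2,2]
  row3 -= 0·row1 → [0,0,4,-3]
  row3 -= -2·row2 → [0,0,0,1]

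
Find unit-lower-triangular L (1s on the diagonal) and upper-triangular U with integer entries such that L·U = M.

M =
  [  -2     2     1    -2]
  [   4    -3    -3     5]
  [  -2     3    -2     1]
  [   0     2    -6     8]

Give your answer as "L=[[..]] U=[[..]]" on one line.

L=[[1,0,0,0],[-2,1,0,0],[1,1,1,0],[0,2,2,1]] U=[[-2,2,1,-2],[0,1,-1,1],[0,0,-2,2],[0,0,0,2]]

  R1 -= -2·R0 → [0,1,-1,1]
  R2 -= 1·R0 → [0,1,-3,3]
  R3 -= 0·R0 → [0,2,-6,8]
  R2 -= 1·R1 → [0,0,-2,2]
  R3 -= 2·R1 → [0,0,-4,6]
  R3 -= 2·R2 → [0,0,0,2]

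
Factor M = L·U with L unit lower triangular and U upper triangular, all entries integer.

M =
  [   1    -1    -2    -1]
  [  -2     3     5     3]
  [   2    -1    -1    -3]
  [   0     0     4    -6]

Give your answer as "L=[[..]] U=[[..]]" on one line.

  row1 -= -2·row0 → [0,1,1,1]
  row2 -= 2·row0 → [0,1,3,-1]
  row3 -= 0·row0 → [0,0,4,-6]
  row2 -= 1·row1 → [0,0,2,-2]
  row3 -= 0·row1 → [0,0,4,-6]
  row3 -= 2·row2 → [0,0,0,-2]

L=[[1,0,0,0],[-2,1,0,0],[2,1,1,0],[0,0,2,1]] U=[[1,-1,-2,-1],[0,1,1,1],[0,0,2,-2],[0,0,0,-2]]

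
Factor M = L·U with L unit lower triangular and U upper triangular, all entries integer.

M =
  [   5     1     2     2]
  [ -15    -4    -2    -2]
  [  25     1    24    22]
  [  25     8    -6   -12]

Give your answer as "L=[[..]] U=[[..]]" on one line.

L=[[1,0,0,0],[-3,1,0,0],[5,4,1,0],[5,-3,2,1]] U=[[5,1,2,2],[0,-1,4,4],[0,0,-2,-4],[0,0,0,-2]]

  R1 -= -3·R0 → [0,-1,4,4]
  R2 -= 5·R0 → [0,-4,14,12]
  R3 -= 5·R0 → [0,3,-16,-22]
  R2 -= 4·R1 → [0,0,-2,-4]
  R3 -= -3·R1 → [0,0,-4,-10]
  R3 -= 2·R2 → [0,0,0,-2]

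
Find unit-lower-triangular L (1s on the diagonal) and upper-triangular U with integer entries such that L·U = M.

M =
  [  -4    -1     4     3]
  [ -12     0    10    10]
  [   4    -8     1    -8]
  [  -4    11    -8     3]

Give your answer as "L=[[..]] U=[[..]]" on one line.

  row1 -= 3·row0 → [0,3,-2,1]
  row2 -= -1·row0 → [0,-9,5,-5]
  row3 -= 1·row0 → [0,12,-12,0]
  row2 -= -3·row1 → [0,0,-1,-2]
  row3 -= 4·row1 → [0,0,-4,-4]
  row3 -= 4·row2 → [0,0,0,4]

L=[[1,0,0,0],[3,1,0,0],[-1,-3,1,0],[1,4,4,1]] U=[[-4,-1,4,3],[0,3,-2,1],[0,0,-1,-2],[0,0,0,4]]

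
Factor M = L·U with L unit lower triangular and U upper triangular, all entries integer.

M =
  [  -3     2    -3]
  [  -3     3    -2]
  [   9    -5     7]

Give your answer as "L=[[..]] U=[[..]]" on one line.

L=[[1,0,0],[1,1,0],[-3,1,1]] U=[[-3,2,-3],[0,1,1],[0,0,-3]]

  r1 -= 1·r0 → [0,1,1]
  r2 -= -3·r0 → [0,1,-2]
  r2 -= 1·r1 → [0,0,-3]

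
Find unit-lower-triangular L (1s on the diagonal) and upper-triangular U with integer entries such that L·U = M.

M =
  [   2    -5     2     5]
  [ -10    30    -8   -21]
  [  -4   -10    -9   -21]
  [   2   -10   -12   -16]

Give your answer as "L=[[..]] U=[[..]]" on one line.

L=[[1,0,0,0],[-5,1,0,0],[-2,-4,1,0],[1,-1,-4,1]] U=[[2,-5,2,5],[0,5,2,4],[0,0,3,5],[0,0,0,3]]

  row1 -= -5·row0 → [0,5,2,4]
  row2 -= -2·row0 → [0,-20,-5,-11]
  row3 -= 1·row0 → [0,-5,-14,-21]
  row2 -= -4·row1 → [0,0,3,5]
  row3 -= -1·row1 → [0,0,-12,-17]
  row3 -= -4·row2 → [0,0,0,3]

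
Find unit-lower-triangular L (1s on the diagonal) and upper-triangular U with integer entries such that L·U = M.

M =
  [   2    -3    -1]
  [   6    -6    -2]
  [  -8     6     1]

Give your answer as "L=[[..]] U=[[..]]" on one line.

L=[[1,0,0],[3,1,0],[-4,-2,1]] U=[[2,-3,-1],[0,3,1],[0,0,-1]]

  row1 -= 3·row0 → [0,3,1]
  row2 -= -4·row0 → [0,-6,-3]
  row2 -= -2·row1 → [0,0,-1]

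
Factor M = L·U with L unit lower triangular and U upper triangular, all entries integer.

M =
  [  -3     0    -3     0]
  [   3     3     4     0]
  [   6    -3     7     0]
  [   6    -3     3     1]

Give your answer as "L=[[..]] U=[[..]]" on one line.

L=[[1,0,0,0],[-1,1,0,0],[-2,-1,1,0],[-2,-1,-1,1]] U=[[-3,0,-3,0],[0,3,1,0],[0,0,2,0],[0,0,0,1]]

  row1 -= -1·row0 → [0,3,1,0]
  row2 -= -2·row0 → [0,-3,1,0]
  row3 -= -2·row0 → [0,-3,-3,1]
  row2 -= -1·row1 → [0,0,2,0]
  row3 -= -1·row1 → [0,0,-2,1]
  row3 -= -1·row2 → [0,0,0,1]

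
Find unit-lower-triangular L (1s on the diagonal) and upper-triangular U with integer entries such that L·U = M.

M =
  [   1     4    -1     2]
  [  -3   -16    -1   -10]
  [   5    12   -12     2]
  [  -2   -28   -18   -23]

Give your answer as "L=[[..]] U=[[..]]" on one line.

L=[[1,0,0,0],[-3,1,0,0],[5,2,1,0],[-2,5,0,1]] U=[[1,4,-1,2],[0,-4,-4,-4],[0,0,1,0],[0,0,0,1]]

  r1 -= -3·r0 → [0,-4,-4,-4]
  r2 -= 5·r0 → [0,-8,-7,-8]
  r3 -= -2·r0 → [0,-20,-20,-19]
  r2 -= 2·r1 → [0,0,1,0]
  r3 -= 5·r1 → [0,0,0,1]
  r3 -= 0·r2 → [0,0,0,1]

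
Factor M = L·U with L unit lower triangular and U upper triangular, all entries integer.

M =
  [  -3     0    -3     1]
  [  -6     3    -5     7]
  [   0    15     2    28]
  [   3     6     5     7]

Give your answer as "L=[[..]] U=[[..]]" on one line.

  r1 -= 2·r0 → [0,3,1,5]
  r2 -= 0·r0 → [0,15,2,28]
  r3 -= -1·r0 → [0,6,2,8]
  r2 -= 5·r1 → [0,0,-3,3]
  r3 -= 2·r1 → [0,0,0,-2]
  r3 -= 0·r2 → [0,0,0,-2]

L=[[1,0,0,0],[2,1,0,0],[0,5,1,0],[-1,2,0,1]] U=[[-3,0,-3,1],[0,3,1,5],[0,0,-3,3],[0,0,0,-2]]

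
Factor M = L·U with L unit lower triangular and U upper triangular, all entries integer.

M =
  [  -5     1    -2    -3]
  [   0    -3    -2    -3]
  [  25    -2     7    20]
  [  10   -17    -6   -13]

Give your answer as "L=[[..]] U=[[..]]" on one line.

L=[[1,0,0,0],[0,1,0,0],[-5,-1,1,0],[-2,5,0,1]] U=[[-5,1,-2,-3],[0,-3,-2,-3],[0,0,-5,2],[0,0,0,-4]]

  r1 -= 0·r0 → [0,-3,-2,-3]
  r2 -= -5·r0 → [0,3,-3,5]
  r3 -= -2·r0 → [0,-15,-10,-19]
  r2 -= -1·r1 → [0,0,-5,2]
  r3 -= 5·r1 → [0,0,0,-4]
  r3 -= 0·r2 → [0,0,0,-4]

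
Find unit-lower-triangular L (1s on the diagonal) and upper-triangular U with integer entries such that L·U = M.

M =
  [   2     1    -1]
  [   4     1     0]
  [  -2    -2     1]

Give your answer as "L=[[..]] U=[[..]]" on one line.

  r1 -= 2·r0 → [0,-1,2]
  r2 -= -1·r0 → [0,-1,0]
  r2 -= 1·r1 → [0,0,-2]

L=[[1,0,0],[2,1,0],[-1,1,1]] U=[[2,1,-1],[0,-1,2],[0,0,-2]]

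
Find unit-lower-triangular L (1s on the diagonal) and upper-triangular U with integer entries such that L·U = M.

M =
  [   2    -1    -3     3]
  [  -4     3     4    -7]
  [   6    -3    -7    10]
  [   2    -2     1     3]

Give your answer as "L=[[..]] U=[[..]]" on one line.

  r1 -= -2·r0 → [0,1,-2,-1]
  r2 -= 3·r0 → [0,0,2,1]
  r3 -= 1·r0 → [0,-1,4,0]
  r2 -= 0·r1 → [0,0,2,1]
  r3 -= -1·r1 → [0,0,2,-1]
  r3 -= 1·r2 → [0,0,0,-2]

L=[[1,0,0,0],[-2,1,0,0],[3,0,1,0],[1,-1,1,1]] U=[[2,-1,-3,3],[0,1,-2,-1],[0,0,2,1],[0,0,0,-2]]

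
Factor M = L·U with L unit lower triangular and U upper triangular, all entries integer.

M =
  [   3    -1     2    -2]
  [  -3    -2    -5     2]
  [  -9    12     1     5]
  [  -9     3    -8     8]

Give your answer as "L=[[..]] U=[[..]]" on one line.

L=[[1,0,0,0],[-1,1,0,0],[-3,-3,1,0],[-3,0,1,1]] U=[[3,-1,2,-2],[0,-3,-3,0],[0,0,-2,-1],[0,0,0,3]]

  row1 -= -1·row0 → [0,-3,-3,0]
  row2 -= -3·row0 → [0,9,7,-1]
  row3 -= -3·row0 → [0,0,-2,2]
  row2 -= -3·row1 → [0,0,-2,-1]
  row3 -= 0·row1 → [0,0,-2,2]
  row3 -= 1·row2 → [0,0,0,3]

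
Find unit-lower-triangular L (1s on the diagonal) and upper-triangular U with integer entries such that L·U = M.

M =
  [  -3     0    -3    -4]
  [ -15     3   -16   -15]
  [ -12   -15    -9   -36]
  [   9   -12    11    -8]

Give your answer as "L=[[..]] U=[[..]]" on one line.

  r1 -= 5·r0 → [0,3,-1,5]
  r2 -= 4·r0 → [0,-15,3,-20]
  r3 -= -3·r0 → [0,-12,2,-20]
  r2 -= -5·r1 → [0,0,-2,5]
  r3 -= -4·r1 → [0,0,-2,0]
  r3 -= 1·r2 → [0,0,0,-5]

L=[[1,0,0,0],[5,1,0,0],[4,-5,1,0],[-3,-4,1,1]] U=[[-3,0,-3,-4],[0,3,-1,5],[0,0,-2,5],[0,0,0,-5]]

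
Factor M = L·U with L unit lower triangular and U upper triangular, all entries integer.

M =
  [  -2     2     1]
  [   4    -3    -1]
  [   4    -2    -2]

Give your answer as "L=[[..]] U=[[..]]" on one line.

  r1 -= -2·r0 → [0,1,1]
  r2 -= -2·r0 → [0,2,0]
  r2 -= 2·r1 → [0,0,-2]

L=[[1,0,0],[-2,1,0],[-2,2,1]] U=[[-2,2,1],[0,1,1],[0,0,-2]]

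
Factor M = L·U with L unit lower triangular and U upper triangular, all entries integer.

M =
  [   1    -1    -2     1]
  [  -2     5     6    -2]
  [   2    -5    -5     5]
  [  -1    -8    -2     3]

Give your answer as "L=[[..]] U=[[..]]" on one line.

  R1 -= -2·R0 → [0,3,2,0]
  R2 -= 2·R0 → [0,-3,-1,3]
  R3 -= -1·R0 → [0,-9,-4,4]
  R2 -= -1·R1 → [0,0,1,3]
  R3 -= -3·R1 → [0,0,2,4]
  R3 -= 2·R2 → [0,0,0,-2]

L=[[1,0,0,0],[-2,1,0,0],[2,-1,1,0],[-1,-3,2,1]] U=[[1,-1,-2,1],[0,3,2,0],[0,0,1,3],[0,0,0,-2]]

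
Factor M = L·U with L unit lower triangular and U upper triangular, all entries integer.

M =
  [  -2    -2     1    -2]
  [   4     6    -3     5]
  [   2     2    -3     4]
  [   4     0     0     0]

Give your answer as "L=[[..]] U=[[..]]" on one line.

L=[[1,0,0,0],[-2,1,0,0],[-1,0,1,0],[-2,-2,0,1]] U=[[-2,-2,1,-2],[0,2,-1,1],[0,0,-2,2],[0,0,0,-2]]

  row1 -= -2·row0 → [0,2,-1,1]
  row2 -= -1·row0 → [0,0,-2,2]
  row3 -= -2·row0 → [0,-4,2,-4]
  row2 -= 0·row1 → [0,0,-2,2]
  row3 -= -2·row1 → [0,0,0,-2]
  row3 -= 0·row2 → [0,0,0,-2]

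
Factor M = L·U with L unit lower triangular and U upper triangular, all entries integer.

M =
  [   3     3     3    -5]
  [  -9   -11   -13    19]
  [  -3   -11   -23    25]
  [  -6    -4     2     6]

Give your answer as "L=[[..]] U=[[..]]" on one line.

L=[[1,0,0,0],[-3,1,0,0],[-1,4,1,0],[-2,-1,-1,1]] U=[[3,3,3,-5],[0,-2,-4,4],[0,0,-4,4],[0,0,0,4]]

  R1 -= -3·R0 → [0,-2,-4,4]
  R2 -= -1·R0 → [0,-8,-20,20]
  R3 -= -2·R0 → [0,2,8,-4]
  R2 -= 4·R1 → [0,0,-4,4]
  R3 -= -1·R1 → [0,0,4,0]
  R3 -= -1·R2 → [0,0,0,4]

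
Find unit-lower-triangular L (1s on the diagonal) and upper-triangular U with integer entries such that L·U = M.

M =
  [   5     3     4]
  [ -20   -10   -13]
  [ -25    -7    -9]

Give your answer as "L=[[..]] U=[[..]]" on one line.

  row1 -= -4·row0 → [0,2,3]
  row2 -= -5·row0 → [0,8,11]
  row2 -= 4·row1 → [0,0,-1]

L=[[1,0,0],[-4,1,0],[-5,4,1]] U=[[5,3,4],[0,2,3],[0,0,-1]]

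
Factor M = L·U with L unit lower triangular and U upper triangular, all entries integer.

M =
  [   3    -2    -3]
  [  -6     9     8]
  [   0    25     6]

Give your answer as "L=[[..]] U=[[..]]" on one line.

  row1 -= -2·row0 → [0,5,2]
  row2 -= 0·row0 → [0,25,6]
  row2 -= 5·row1 → [0,0,-4]

L=[[1,0,0],[-2,1,0],[0,5,1]] U=[[3,-2,-3],[0,5,2],[0,0,-4]]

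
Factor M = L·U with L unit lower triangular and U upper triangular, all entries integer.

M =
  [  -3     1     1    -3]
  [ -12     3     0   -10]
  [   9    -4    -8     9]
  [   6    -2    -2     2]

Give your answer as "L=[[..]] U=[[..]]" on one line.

L=[[1,0,0,0],[4,1,0,0],[-3,1,1,0],[-2,0,0,1]] U=[[-3,1,1,-3],[0,-1,-4,2],[0,0,-1,-2],[0,0,0,-4]]

  r1 -= 4·r0 → [0,-1,-4,2]
  r2 -= -3·r0 → [0,-1,-5,0]
  r3 -= -2·r0 → [0,0,0,-4]
  r2 -= 1·r1 → [0,0,-1,-2]
  r3 -= 0·r1 → [0,0,0,-4]
  r3 -= 0·r2 → [0,0,0,-4]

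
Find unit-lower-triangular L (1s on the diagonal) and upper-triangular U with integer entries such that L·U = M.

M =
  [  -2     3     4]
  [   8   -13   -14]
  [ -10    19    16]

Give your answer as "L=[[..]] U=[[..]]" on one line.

  R1 -= -4·R0 → [0,-1,2]
  R2 -= 5·R0 → [0,4,-4]
  R2 -= -4·R1 → [0,0,4]

L=[[1,0,0],[-4,1,0],[5,-4,1]] U=[[-2,3,4],[0,-1,2],[0,0,4]]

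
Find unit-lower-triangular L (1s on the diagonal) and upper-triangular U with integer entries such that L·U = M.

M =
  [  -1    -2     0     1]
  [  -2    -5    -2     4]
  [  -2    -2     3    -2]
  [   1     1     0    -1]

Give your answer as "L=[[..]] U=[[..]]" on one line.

L=[[1,0,0,0],[2,1,0,0],[2,-2,1,0],[-1,1,-2,1]] U=[[-1,-2,0,1],[0,-1,-2,2],[0,0,-1,0],[0,0,0,-2]]

  row1 -= 2·row0 → [0,-1,-2,2]
  row2 -= 2·row0 → [0,2,3,-4]
  row3 -= -1·row0 → [0,-1,0,0]
  row2 -= -2·row1 → [0,0,-1,0]
  row3 -= 1·row1 → [0,0,2,-2]
  row3 -= -2·row2 → [0,0,0,-2]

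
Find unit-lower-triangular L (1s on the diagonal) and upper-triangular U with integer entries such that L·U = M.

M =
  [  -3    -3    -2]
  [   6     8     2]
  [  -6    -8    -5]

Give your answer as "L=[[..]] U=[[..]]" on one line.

L=[[1,0,0],[-2,1,0],[2,-1,1]] U=[[-3,-3,-2],[0,2,-2],[0,0,-3]]

  row1 -= -2·row0 → [0,2,-2]
  row2 -= 2·row0 → [0,-2,-1]
  row2 -= -1·row1 → [0,0,-3]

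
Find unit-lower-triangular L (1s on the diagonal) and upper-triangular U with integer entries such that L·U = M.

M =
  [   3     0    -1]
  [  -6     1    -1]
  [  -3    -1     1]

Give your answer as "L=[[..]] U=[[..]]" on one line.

L=[[1,0,0],[-2,1,0],[-1,-1,1]] U=[[3,0,-1],[0,1,-3],[0,0,-3]]

  row1 -= -2·row0 → [0,1,-3]
  row2 -= -1·row0 → [0,-1,0]
  row2 -= -1·row1 → [0,0,-3]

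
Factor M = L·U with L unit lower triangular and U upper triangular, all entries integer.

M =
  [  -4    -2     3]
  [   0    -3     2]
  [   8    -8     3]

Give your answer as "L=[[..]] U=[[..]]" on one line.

  R1 -= 0·R0 → [0,-3,2]
  R2 -= -2·R0 → [0,-12,9]
  R2 -= 4·R1 → [0,0,1]

L=[[1,0,0],[0,1,0],[-2,4,1]] U=[[-4,-2,3],[0,-3,2],[0,0,1]]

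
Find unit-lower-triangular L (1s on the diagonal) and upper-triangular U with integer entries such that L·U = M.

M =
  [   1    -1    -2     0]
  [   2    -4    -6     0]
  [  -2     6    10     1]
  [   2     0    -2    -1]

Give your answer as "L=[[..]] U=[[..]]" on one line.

  R1 -= 2·R0 → [0,-2,-2,0]
  R2 -= -2·R0 → [0,4,6,1]
  R3 -= 2·R0 → [0,2,2,-1]
  R2 -= -2·R1 → [0,0,2,1]
  R3 -= -1·R1 → [0,0,0,-1]
  R3 -= 0·R2 → [0,0,0,-1]

L=[[1,0,0,0],[2,1,0,0],[-2,-2,1,0],[2,-1,0,1]] U=[[1,-1,-2,0],[0,-2,-2,0],[0,0,2,1],[0,0,0,-1]]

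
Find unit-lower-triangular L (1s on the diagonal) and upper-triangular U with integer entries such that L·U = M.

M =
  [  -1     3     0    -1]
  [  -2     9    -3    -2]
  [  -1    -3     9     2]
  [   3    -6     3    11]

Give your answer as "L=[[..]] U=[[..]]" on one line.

L=[[1,0,0,0],[2,1,0,0],[1,-2,1,0],[-3,1,2,1]] U=[[-1,3,0,-1],[0,3,-3,0],[0,0,3,3],[0,0,0,2]]

  r1 -= 2·r0 → [0,3,-3,0]
  r2 -= 1·r0 → [0,-6,9,3]
  r3 -= -3·r0 → [0,3,3,8]
  r2 -= -2·r1 → [0,0,3,3]
  r3 -= 1·r1 → [0,0,6,8]
  r3 -= 2·r2 → [0,0,0,2]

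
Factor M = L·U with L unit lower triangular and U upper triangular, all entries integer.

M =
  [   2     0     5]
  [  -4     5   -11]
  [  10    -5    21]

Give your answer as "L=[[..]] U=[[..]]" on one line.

  r1 -= -2·r0 → [0,5,-1]
  r2 -= 5·r0 → [0,-5,-4]
  r2 -= -1·r1 → [0,0,-5]

L=[[1,0,0],[-2,1,0],[5,-1,1]] U=[[2,0,5],[0,5,-1],[0,0,-5]]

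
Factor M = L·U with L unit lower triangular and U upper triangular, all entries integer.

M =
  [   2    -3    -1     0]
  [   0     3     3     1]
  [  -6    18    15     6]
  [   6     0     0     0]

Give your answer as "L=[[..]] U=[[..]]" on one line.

L=[[1,0,0,0],[0,1,0,0],[-3,3,1,0],[3,3,-2,1]] U=[[2,-3,-1,0],[0,3,3,1],[0,0,3,3],[0,0,0,3]]

  r1 -= 0·r0 → [0,3,3,1]
  r2 -= -3·r0 → [0,9,12,6]
  r3 -= 3·r0 → [0,9,3,0]
  r2 -= 3·r1 → [0,0,3,3]
  r3 -= 3·r1 → [0,0,-6,-3]
  r3 -= -2·r2 → [0,0,0,3]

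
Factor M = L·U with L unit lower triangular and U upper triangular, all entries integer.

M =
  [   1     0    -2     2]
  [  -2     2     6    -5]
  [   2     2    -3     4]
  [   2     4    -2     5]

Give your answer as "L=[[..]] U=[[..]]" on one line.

L=[[1,0,0,0],[-2,1,0,0],[2,1,1,0],[2,2,2,1]] U=[[1,0,-2,2],[0,2,2,-1],[0,0,-1,1],[0,0,0,1]]

  R1 -= -2·R0 → [0,2,2,-1]
  R2 -= 2·R0 → [0,2,1,0]
  R3 -= 2·R0 → [0,4,2,1]
  R2 -= 1·R1 → [0,0,-1,1]
  R3 -= 2·R1 → [0,0,-2,3]
  R3 -= 2·R2 → [0,0,0,1]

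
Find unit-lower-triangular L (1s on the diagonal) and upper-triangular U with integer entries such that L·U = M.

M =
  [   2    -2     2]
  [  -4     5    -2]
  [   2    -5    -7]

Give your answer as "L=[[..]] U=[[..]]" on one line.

L=[[1,0,0],[-2,1,0],[1,-3,1]] U=[[2,-2,2],[0,1,2],[0,0,-3]]

  R1 -= -2·R0 → [0,1,2]
  R2 -= 1·R0 → [0,-3,-9]
  R2 -= -3·R1 → [0,0,-3]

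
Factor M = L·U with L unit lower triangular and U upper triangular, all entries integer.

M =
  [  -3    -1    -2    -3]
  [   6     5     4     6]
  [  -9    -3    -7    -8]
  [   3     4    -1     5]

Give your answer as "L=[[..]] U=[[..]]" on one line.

L=[[1,0,0,0],[-2,1,0,0],[3,0,1,0],[-1,1,3,1]] U=[[-3,-1,-2,-3],[0,3,0,0],[0,0,-1,1],[0,0,0,-1]]

  r1 -= -2·r0 → [0,3,0,0]
  r2 -= 3·r0 → [0,0,-1,1]
  r3 -= -1·r0 → [0,3,-3,2]
  r2 -= 0·r1 → [0,0,-1,1]
  r3 -= 1·r1 → [0,0,-3,2]
  r3 -= 3·r2 → [0,0,0,-1]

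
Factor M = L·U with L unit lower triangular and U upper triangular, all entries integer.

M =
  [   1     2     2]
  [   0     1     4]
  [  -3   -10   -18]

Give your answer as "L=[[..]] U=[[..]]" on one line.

  row1 -= 0·row0 → [0,1,4]
  row2 -= -3·row0 → [0,-4,-12]
  row2 -= -4·row1 → [0,0,4]

L=[[1,0,0],[0,1,0],[-3,-4,1]] U=[[1,2,2],[0,1,4],[0,0,4]]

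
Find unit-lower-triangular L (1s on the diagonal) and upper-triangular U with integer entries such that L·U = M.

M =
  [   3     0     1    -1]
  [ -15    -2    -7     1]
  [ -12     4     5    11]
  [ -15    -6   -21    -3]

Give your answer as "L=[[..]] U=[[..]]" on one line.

L=[[1,0,0,0],[-5,1,0,0],[-4,-2,1,0],[-5,3,-2,1]] U=[[3,0,1,-1],[0,-2,-2,-4],[0,0,5,-1],[0,0,0,2]]

  r1 -= -5·r0 → [0,-2,-2,-4]
  r2 -= -4·r0 → [0,4,9,7]
  r3 -= -5·r0 → [0,-6,-16,-8]
  r2 -= -2·r1 → [0,0,5,-1]
  r3 -= 3·r1 → [0,0,-10,4]
  r3 -= -2·r2 → [0,0,0,2]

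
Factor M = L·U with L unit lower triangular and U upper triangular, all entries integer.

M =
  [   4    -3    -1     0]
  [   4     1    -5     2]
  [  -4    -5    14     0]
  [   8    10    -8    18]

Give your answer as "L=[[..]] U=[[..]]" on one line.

L=[[1,0,0,0],[1,1,0,0],[-1,-2,1,0],[2,4,2,1]] U=[[4,-3,-1,0],[0,4,-4,2],[0,0,5,4],[0,0,0,2]]

  row1 -= 1·row0 → [0,4,-4,2]
  row2 -= -1·row0 → [0,-8,13,0]
  row3 -= 2·row0 → [0,16,-6,18]
  row2 -= -2·row1 → [0,0,5,4]
  row3 -= 4·row1 → [0,0,10,10]
  row3 -= 2·row2 → [0,0,0,2]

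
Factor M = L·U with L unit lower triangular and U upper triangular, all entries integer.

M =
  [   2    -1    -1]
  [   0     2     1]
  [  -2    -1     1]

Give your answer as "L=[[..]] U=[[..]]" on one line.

  R1 -= 0·R0 → [0,2,1]
  R2 -= -1·R0 → [0,-2,0]
  R2 -= -1·R1 → [0,0,1]

L=[[1,0,0],[0,1,0],[-1,-1,1]] U=[[2,-1,-1],[0,2,1],[0,0,1]]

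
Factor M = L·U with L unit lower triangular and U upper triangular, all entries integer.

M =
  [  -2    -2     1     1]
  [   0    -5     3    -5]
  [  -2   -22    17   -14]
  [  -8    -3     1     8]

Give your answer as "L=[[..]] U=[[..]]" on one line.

L=[[1,0,0,0],[0,1,0,0],[1,4,1,0],[4,-1,0,1]] U=[[-2,-2,1,1],[0,-5,3,-5],[0,0,4,5],[0,0,0,-1]]

  row1 -= 0·row0 → [0,-5,3,-5]
  row2 -= 1·row0 → [0,-20,16,-15]
  row3 -= 4·row0 → [0,5,-3,4]
  row2 -= 4·row1 → [0,0,4,5]
  row3 -= -1·row1 → [0,0,0,-1]
  row3 -= 0·row2 → [0,0,0,-1]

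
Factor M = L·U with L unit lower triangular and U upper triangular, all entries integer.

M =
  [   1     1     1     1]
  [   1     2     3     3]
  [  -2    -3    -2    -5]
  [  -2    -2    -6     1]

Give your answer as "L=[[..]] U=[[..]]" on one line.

  r1 -= 1·r0 → [0,1,2,2]
  r2 -= -2·r0 → [0,-1,0,-3]
  r3 -= -2·r0 → [0,0,-4,3]
  r2 -= -1·r1 → [0,0,2,-1]
  r3 -= 0·r1 → [0,0,-4,3]
  r3 -= -2·r2 → [0,0,0,1]

L=[[1,0,0,0],[1,1,0,0],[-2,-1,1,0],[-2,0,-2,1]] U=[[1,1,1,1],[0,1,2,2],[0,0,2,-1],[0,0,0,1]]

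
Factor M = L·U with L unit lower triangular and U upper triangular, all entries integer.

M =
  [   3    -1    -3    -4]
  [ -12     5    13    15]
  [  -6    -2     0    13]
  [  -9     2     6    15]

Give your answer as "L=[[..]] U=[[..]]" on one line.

  R1 -= -4·R0 → [0,1,1,-1]
  R2 -= -2·R0 → [0,-4,-6,5]
  R3 -= -3·R0 → [0,-1,-3,3]
  R2 -= -4·R1 → [0,0,-2,1]
  R3 -= -1·R1 → [0,0,-2,2]
  R3 -= 1·R2 → [0,0,0,1]

L=[[1,0,0,0],[-4,1,0,0],[-2,-4,1,0],[-3,-1,1,1]] U=[[3,-1,-3,-4],[0,1,1,-1],[0,0,-2,1],[0,0,0,1]]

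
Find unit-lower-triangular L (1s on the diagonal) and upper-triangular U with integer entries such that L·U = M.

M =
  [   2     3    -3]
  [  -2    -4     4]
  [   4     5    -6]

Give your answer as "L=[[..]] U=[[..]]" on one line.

  row1 -= -1·row0 → [0,-1,1]
  row2 -= 2·row0 → [0,-1,0]
  row2 -= 1·row1 → [0,0,-1]

L=[[1,0,0],[-1,1,0],[2,1,1]] U=[[2,3,-3],[0,-1,1],[0,0,-1]]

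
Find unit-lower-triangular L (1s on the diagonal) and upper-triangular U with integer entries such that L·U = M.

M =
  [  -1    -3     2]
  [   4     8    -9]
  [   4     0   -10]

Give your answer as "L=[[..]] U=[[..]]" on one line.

L=[[1,0,0],[-4,1,0],[-4,3,1]] U=[[-1,-3,2],[0,-4,-1],[0,0,1]]

  r1 -= -4·r0 → [0,-4,-1]
  r2 -= -4·r0 → [0,-12,-2]
  r2 -= 3·r1 → [0,0,1]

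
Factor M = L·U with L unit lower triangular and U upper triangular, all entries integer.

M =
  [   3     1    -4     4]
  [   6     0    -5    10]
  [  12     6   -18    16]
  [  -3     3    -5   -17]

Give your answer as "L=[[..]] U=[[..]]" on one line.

L=[[1,0,0,0],[2,1,0,0],[4,-1,1,0],[-1,-2,-3,1]] U=[[3,1,-4,4],[0,-2,3,2],[0,0,1,2],[0,0,0,-3]]

  R1 -= 2·R0 → [0,-2,3,2]
  R2 -= 4·R0 → [0,2,-2,0]
  R3 -= -1·R0 → [0,4,-9,-13]
  R2 -= -1·R1 → [0,0,1,2]
  R3 -= -2·R1 → [0,0,-3,-9]
  R3 -= -3·R2 → [0,0,0,-3]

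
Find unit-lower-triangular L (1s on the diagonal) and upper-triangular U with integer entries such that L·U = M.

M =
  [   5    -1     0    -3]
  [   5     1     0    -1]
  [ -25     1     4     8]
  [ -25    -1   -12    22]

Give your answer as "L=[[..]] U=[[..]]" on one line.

L=[[1,0,0,0],[1,1,0,0],[-5,-2,1,0],[-5,-3,-3,1]] U=[[5,-1,0,-3],[0,2,0,2],[0,0,4,-3],[0,0,0,4]]

  R1 -= 1·R0 → [0,2,0,2]
  R2 -= -5·R0 → [0,-4,4,-7]
  R3 -= -5·R0 → [0,-6,-12,7]
  R2 -= -2·R1 → [0,0,4,-3]
  R3 -= -3·R1 → [0,0,-12,13]
  R3 -= -3·R2 → [0,0,0,4]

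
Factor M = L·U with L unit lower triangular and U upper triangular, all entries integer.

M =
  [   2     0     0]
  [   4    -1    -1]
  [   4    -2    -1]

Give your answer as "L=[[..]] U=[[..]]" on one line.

  row1 -= 2·row0 → [0,-1,-1]
  row2 -= 2·row0 → [0,-2,-1]
  row2 -= 2·row1 → [0,0,1]

L=[[1,0,0],[2,1,0],[2,2,1]] U=[[2,0,0],[0,-1,-1],[0,0,1]]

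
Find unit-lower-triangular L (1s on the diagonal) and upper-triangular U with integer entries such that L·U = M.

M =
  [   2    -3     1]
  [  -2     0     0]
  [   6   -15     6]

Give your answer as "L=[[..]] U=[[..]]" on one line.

  row1 -= -1·row0 → [0,-3,1]
  row2 -= 3·row0 → [0,-6,3]
  row2 -= 2·row1 → [0,0,1]

L=[[1,0,0],[-1,1,0],[3,2,1]] U=[[2,-3,1],[0,-3,1],[0,0,1]]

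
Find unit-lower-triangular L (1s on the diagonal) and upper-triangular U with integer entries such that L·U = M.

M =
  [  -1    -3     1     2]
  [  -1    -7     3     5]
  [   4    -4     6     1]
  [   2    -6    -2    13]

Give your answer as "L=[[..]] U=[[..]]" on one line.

  R1 -= 1·R0 → [0,-4,2,3]
  R2 -= -4·R0 → [0,-16,10,9]
  R3 -= -2·R0 → [0,-12,0,17]
  R2 -= 4·R1 → [0,0,2,-3]
  R3 -= 3·R1 → [0,0,-6,8]
  R3 -= -3·R2 → [0,0,0,-1]

L=[[1,0,0,0],[1,1,0,0],[-4,4,1,0],[-2,3,-3,1]] U=[[-1,-3,1,2],[0,-4,2,3],[0,0,2,-3],[0,0,0,-1]]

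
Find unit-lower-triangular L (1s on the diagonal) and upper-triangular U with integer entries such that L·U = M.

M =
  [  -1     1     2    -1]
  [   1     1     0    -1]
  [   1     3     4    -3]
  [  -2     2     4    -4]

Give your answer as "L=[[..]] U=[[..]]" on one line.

L=[[1,0,0,0],[-1,1,0,0],[-1,2,1,0],[2,0,0,1]] U=[[-1,1,2,-1],[0,2,2,-2],[0,0,2,0],[0,0,0,-2]]

  R1 -= -1·R0 → [0,2,2,-2]
  R2 -= -1·R0 → [0,4,6,-4]
  R3 -= 2·R0 → [0,0,0,-2]
  R2 -= 2·R1 → [0,0,2,0]
  R3 -= 0·R1 → [0,0,0,-2]
  R3 -= 0·R2 → [0,0,0,-2]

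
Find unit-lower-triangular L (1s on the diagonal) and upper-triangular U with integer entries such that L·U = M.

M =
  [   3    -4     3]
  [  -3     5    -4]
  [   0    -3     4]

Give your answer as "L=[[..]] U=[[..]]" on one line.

  R1 -= -1·R0 → [0,1,-1]
  R2 -= 0·R0 → [0,-3,4]
  R2 -= -3·R1 → [0,0,1]

L=[[1,0,0],[-1,1,0],[0,-3,1]] U=[[3,-4,3],[0,1,-1],[0,0,1]]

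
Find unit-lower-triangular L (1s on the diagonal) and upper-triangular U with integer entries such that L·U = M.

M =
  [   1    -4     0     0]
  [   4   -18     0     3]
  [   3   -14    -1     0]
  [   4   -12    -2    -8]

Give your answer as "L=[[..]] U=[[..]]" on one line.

  r1 -= 4·r0 → [0,-2,0,3]
  r2 -= 3·r0 → [0,-2,-1,0]
  r3 -= 4·r0 → [0,4,-2,-8]
  r2 -= 1·r1 → [0,0,-1,-3]
  r3 -= -2·r1 → [0,0,-2,-2]
  r3 -= 2·r2 → [0,0,0,4]

L=[[1,0,0,0],[4,1,0,0],[3,1,1,0],[4,-2,2,1]] U=[[1,-4,0,0],[0,-2,0,3],[0,0,-1,-3],[0,0,0,4]]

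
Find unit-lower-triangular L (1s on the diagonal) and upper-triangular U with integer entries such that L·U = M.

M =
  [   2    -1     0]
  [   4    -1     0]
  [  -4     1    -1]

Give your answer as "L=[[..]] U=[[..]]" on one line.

L=[[1,0,0],[2,1,0],[-2,-1,1]] U=[[2,-1,0],[0,1,0],[0,0,-1]]

  R1 -= 2·R0 → [0,1,0]
  R2 -= -2·R0 → [0,-1,-1]
  R2 -= -1·R1 → [0,0,-1]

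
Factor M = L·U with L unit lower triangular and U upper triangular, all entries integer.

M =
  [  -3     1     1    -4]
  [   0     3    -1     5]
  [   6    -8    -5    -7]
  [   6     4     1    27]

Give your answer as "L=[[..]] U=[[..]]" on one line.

L=[[1,0,0,0],[0,1,0,0],[-2,-2,1,0],[-2,2,-1,1]] U=[[-3,1,1,-4],[0,3,-1,5],[0,0,-5,-5],[0,0,0,4]]

  r1 -= 0·r0 → [0,3,-1,5]
  r2 -= -2·r0 → [0,-6,-3,-15]
  r3 -= -2·r0 → [0,6,3,19]
  r2 -= -2·r1 → [0,0,-5,-5]
  r3 -= 2·r1 → [0,0,5,9]
  r3 -= -1·r2 → [0,0,0,4]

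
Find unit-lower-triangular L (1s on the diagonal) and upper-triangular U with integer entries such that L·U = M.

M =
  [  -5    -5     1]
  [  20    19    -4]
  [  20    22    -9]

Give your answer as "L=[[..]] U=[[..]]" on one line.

L=[[1,0,0],[-4,1,0],[-4,-2,1]] U=[[-5,-5,1],[0,-1,0],[0,0,-5]]

  r1 -= -4·r0 → [0,-1,0]
  r2 -= -4·r0 → [0,2,-5]
  r2 -= -2·r1 → [0,0,-5]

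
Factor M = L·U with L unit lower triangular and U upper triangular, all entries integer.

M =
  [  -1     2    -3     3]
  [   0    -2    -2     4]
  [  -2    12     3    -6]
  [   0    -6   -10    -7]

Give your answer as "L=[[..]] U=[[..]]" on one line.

  r1 -= 0·r0 → [0,-2,-2,4]
  r2 -= 2·r0 → [0,8,9,-12]
  r3 -= 0·r0 → [0,-6,-10,-7]
  r2 -= -4·r1 → [0,0,1,4]
  r3 -= 3·r1 → [0,0,-4,-19]
  r3 -= -4·r2 → [0,0,0,-3]

L=[[1,0,0,0],[0,1,0,0],[2,-4,1,0],[0,3,-4,1]] U=[[-1,2,-3,3],[0,-2,-2,4],[0,0,1,4],[0,0,0,-3]]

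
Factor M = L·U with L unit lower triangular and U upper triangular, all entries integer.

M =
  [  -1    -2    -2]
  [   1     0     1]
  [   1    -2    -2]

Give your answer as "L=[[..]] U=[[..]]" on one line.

  row1 -= -1·row0 → [0,-2,-1]
  row2 -= -1·row0 → [0,-4,-4]
  row2 -= 2·row1 → [0,0,-2]

L=[[1,0,0],[-1,1,0],[-1,2,1]] U=[[-1,-2,-2],[0,-2,-1],[0,0,-2]]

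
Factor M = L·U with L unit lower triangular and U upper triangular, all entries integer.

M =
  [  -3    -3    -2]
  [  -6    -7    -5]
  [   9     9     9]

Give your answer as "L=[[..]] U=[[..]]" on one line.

  R1 -= 2·R0 → [0,-1,-1]
  R2 -= -3·R0 → [0,0,3]
  R2 -= 0·R1 → [0,0,3]

L=[[1,0,0],[2,1,0],[-3,0,1]] U=[[-3,-3,-2],[0,-1,-1],[0,0,3]]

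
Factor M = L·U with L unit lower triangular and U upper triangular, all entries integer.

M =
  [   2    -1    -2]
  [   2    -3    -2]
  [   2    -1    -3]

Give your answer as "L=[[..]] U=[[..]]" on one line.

  R1 -= 1·R0 → [0,-2,0]
  R2 -= 1·R0 → [0,0,-1]
  R2 -= 0·R1 → [0,0,-1]

L=[[1,0,0],[1,1,0],[1,0,1]] U=[[2,-1,-2],[0,-2,0],[0,0,-1]]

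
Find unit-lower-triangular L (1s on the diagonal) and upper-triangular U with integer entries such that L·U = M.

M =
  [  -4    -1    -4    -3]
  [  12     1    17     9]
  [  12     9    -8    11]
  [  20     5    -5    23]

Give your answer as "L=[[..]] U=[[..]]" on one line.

  row1 -= -3·row0 → [0,-2,5,0]
  row2 -= -3·row0 → [0,6,-20,2]
  row3 -= -5·row0 → [0,0,-25,8]
  row2 -= -3·row1 → [0,0,-5,2]
  row3 -= 0·row1 → [0,0,-25,8]
  row3 -= 5·row2 → [0,0,0,-2]

L=[[1,0,0,0],[-3,1,0,0],[-3,-3,1,0],[-5,0,5,1]] U=[[-4,-1,-4,-3],[0,-2,5,0],[0,0,-5,2],[0,0,0,-2]]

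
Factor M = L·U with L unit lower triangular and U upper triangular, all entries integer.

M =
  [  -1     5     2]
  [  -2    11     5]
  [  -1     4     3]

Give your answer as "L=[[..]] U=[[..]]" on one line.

  r1 -= 2·r0 → [0,1,1]
  r2 -= 1·r0 → [0,-1,1]
  r2 -= -1·r1 → [0,0,2]

L=[[1,0,0],[2,1,0],[1,-1,1]] U=[[-1,5,2],[0,1,1],[0,0,2]]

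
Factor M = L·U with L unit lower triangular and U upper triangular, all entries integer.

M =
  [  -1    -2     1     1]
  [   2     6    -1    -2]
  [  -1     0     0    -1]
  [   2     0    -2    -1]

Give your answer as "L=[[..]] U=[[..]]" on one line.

L=[[1,0,0,0],[-2,1,0,0],[1,1,1,0],[-2,-2,-1,1]] U=[[-1,-2,1,1],[0,2,1,0],[0,0,-2,-2],[0,0,0,-1]]

  R1 -= -2·R0 → [0,2,1,0]
  R2 -= 1·R0 → [0,2,-1,-2]
  R3 -= -2·R0 → [0,-4,0,1]
  R2 -= 1·R1 → [0,0,-2,-2]
  R3 -= -2·R1 → [0,0,2,1]
  R3 -= -1·R2 → [0,0,0,-1]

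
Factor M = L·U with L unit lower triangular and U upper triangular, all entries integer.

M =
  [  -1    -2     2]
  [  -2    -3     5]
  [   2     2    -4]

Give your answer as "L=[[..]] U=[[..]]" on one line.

  R1 -= 2·R0 → [0,1,1]
  R2 -= -2·R0 → [0,-2,0]
  R2 -= -2·R1 → [0,0,2]

L=[[1,0,0],[2,1,0],[-2,-2,1]] U=[[-1,-2,2],[0,1,1],[0,0,2]]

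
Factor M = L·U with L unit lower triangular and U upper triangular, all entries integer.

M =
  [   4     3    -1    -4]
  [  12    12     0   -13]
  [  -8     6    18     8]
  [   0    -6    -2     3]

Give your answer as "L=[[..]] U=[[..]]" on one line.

  row1 -= 3·row0 → [0,3,3,-1]
  row2 -= -2·row0 → [0,12,16,0]
  row3 -= 0·row0 → [0,-6,-2,3]
  row2 -= 4·row1 → [0,0,4,4]
  row3 -= -2·row1 → [0,0,4,1]
  row3 -= 1·row2 → [0,0,0,-3]

L=[[1,0,0,0],[3,1,0,0],[-2,4,1,0],[0,-2,1,1]] U=[[4,3,-1,-4],[0,3,3,-1],[0,0,4,4],[0,0,0,-3]]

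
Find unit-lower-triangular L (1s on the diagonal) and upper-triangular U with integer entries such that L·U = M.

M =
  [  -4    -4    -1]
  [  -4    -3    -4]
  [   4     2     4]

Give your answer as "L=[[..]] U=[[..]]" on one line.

L=[[1,0,0],[1,1,0],[-1,-2,1]] U=[[-4,-4,-1],[0,1,-3],[0,0,-3]]

  R1 -= 1·R0 → [0,1,-3]
  R2 -= -1·R0 → [0,-2,3]
  R2 -= -2·R1 → [0,0,-3]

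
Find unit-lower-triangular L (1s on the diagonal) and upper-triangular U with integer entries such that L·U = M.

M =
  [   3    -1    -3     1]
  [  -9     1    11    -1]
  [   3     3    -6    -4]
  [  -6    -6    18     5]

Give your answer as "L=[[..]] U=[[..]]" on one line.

  row1 -= -3·row0 → [0,-2,2,2]
  row2 -= 1·row0 → [0,4,-3,-5]
  row3 -= -2·row0 → [0,-8,12,7]
  row2 -= -2·row1 → [0,0,1,-1]
  row3 -= 4·row1 → [0,0,4,-1]
  row3 -= 4·row2 → [0,0,0,3]

L=[[1,0,0,0],[-3,1,0,0],[1,-2,1,0],[-2,4,4,1]] U=[[3,-1,-3,1],[0,-2,2,2],[0,0,1,-1],[0,0,0,3]]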